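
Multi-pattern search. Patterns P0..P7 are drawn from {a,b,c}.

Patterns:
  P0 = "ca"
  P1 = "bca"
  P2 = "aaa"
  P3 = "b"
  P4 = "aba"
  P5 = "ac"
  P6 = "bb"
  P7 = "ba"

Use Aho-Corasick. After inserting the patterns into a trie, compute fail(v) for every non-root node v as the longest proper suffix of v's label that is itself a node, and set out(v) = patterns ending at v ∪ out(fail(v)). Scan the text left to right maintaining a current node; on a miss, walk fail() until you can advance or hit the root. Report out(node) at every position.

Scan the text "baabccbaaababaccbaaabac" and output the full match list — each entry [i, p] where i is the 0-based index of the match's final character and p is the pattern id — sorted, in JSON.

Build automaton:
Trie nodes:
  n0 'ε': a→6 b→3 c→1
  n1 'c': a→2
  n2 'ca': ·  [P0 ends]
  n3 'b': a→13 b→12 c→4  [P3 ends]
  n4 'bc': a→5
  n5 'bca': ·  [P1 ends]
  n6 'a': a→7 b→9 c→11
  n7 'aa': a→8
  n8 'aaa': ·  [P2 ends]
  n9 'ab': a→10
  n10 'aba': ·  [P4 ends]
  n11 'ac': ·  [P5 ends]
  n12 'bb': ·  [P6 ends]
  n13 'ba': ·  [P7 ends]

Failure links (BFS by depth):
  fail(1) 'c': from fail(0)=0 chase 'c': 0 ⇒ 0;  out=∅∪out(0)=∅
  fail(3) 'b': from fail(0)=0 chase 'b': 0 ⇒ 0;  out={3}∪out(0)={3}
  fail(6) 'a': from fail(0)=0 chase 'a': 0 ⇒ 0;  out=∅∪out(0)=∅
  fail(2) 'ca': from fail(1)=0 chase 'a': 0 ⇒ 6;  out={0}∪out(6)={0}
  fail(4) 'bc': from fail(3)=0 chase 'c': 0 ⇒ 1;  out=∅∪out(1)=∅
  fail(7) 'aa': from fail(6)=0 chase 'a': 0 ⇒ 6;  out=∅∪out(6)=∅
  fail(9) 'ab': from fail(6)=0 chase 'b': 0 ⇒ 3;  out=∅∪out(3)={3}
  fail(11) 'ac': from fail(6)=0 chase 'c': 0 ⇒ 1;  out={5}∪out(1)={5}
  fail(12) 'bb': from fail(3)=0 chase 'b': 0 ⇒ 3;  out={6}∪out(3)={3,6}
  fail(13) 'ba': from fail(3)=0 chase 'a': 0 ⇒ 6;  out={7}∪out(6)={7}
  fail(5) 'bca': from fail(4)=1 chase 'a': 1 ⇒ 2;  out={1}∪out(2)={0,1}
  fail(8) 'aaa': from fail(7)=6 chase 'a': 6 ⇒ 7;  out={2}∪out(7)={2}
  fail(10) 'aba': from fail(9)=3 chase 'a': 3 ⇒ 13;  out={4}∪out(13)={4,7}

Text stream:
pos 0 'b': at 3  emit P3@[0:0]
pos 1 'a': at 13  emit P7@[0:1]
pos 2 'a': at 7 (fail-walked)
pos 3 'b': at 9 (fail-walked)  emit P3@[3:3]
pos 4 'c': at 4 (fail-walked)
pos 5 'c': at 1 (fail-walked)
pos 6 'b': at 3 (fail-walked)  emit P3@[6:6]
pos 7 'a': at 13  emit P7@[6:7]
pos 8 'a': at 7 (fail-walked)
pos 9 'a': at 8  emit P2@[7:9]
pos 10 'b': at 9 (fail-walked)  emit P3@[10:10]
pos 11 'a': at 10  emit P4@[9:11],P7@[10:11]
pos 12 'b': at 9 (fail-walked)  emit P3@[12:12]
pos 13 'a': at 10  emit P4@[11:13],P7@[12:13]
pos 14 'c': at 11 (fail-walked)  emit P5@[13:14]
pos 15 'c': at 1 (fail-walked)
pos 16 'b': at 3 (fail-walked)  emit P3@[16:16]
pos 17 'a': at 13  emit P7@[16:17]
pos 18 'a': at 7 (fail-walked)
pos 19 'a': at 8  emit P2@[17:19]
pos 20 'b': at 9 (fail-walked)  emit P3@[20:20]
pos 21 'a': at 10  emit P4@[19:21],P7@[20:21]
pos 22 'c': at 11 (fail-walked)  emit P5@[21:22]

Matches: [[0,3],[1,7],[3,3],[6,3],[7,7],[9,2],[10,3],[11,4],[11,7],[12,3],[13,4],[13,7],[14,5],[16,3],[17,7],[19,2],[20,3],[21,4],[21,7],[22,5]]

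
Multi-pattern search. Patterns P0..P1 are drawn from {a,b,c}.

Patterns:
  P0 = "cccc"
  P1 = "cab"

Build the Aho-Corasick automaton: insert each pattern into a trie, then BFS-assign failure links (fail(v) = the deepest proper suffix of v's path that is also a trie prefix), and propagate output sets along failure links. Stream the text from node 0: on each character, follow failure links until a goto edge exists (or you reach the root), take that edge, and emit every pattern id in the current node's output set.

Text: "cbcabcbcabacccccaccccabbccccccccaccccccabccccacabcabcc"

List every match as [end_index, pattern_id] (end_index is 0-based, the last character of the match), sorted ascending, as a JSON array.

Build automaton:
Trie (insert patterns):
  0='ε' goto c→1
  1='c' goto a→5 c→2
  2='cc' goto c→3
  3='ccc' goto c→4
  4='cccc' goto ·  [P0 ends]
  5='ca' goto b→6
  6='cab' goto ·  [P1 ends]

Failure links (BFS by depth):
  fail(1) 'c': from fail(0)=0 chase 'c': 0 ⇒ 0;  out=∅∪out(0)=∅
  fail(2) 'cc': from fail(1)=0 chase 'c': 0 ⇒ 1;  out=∅∪out(1)=∅
  fail(5) 'ca': from fail(1)=0 chase 'a': 0 ⇒ 0;  out=∅∪out(0)=∅
  fail(3) 'ccc': from fail(2)=1 chase 'c': 1 ⇒ 2;  out=∅∪out(2)=∅
  fail(6) 'cab': from fail(5)=0 chase 'b': 0 ⇒ 0;  out={1}∪out(0)={1}
  fail(4) 'cccc': from fail(3)=2 chase 'c': 2 ⇒ 3;  out={0}∪out(3)={0}

Scan:
pos 0 'c': at 1
pos 1 'b': at 0 (via fail)
pos 2 'c': at 1
pos 3 'a': at 5
pos 4 'b': at 6  ** P1@[2:4]
pos 5 'c': at 1 (via fail)
pos 6 'b': at 0 (via fail)
pos 7 'c': at 1
pos 8 'a': at 5
pos 9 'b': at 6  ** P1@[7:9]
pos 10 'a': at 0 (via fail)
pos 11 'c': at 1
pos 12 'c': at 2
pos 13 'c': at 3
pos 14 'c': at 4  ** P0@[11:14]
pos 15 'c': at 4 (via fail)  ** P0@[12:15]
pos 16 'a': at 5 (via fail)
pos 17 'c': at 1 (via fail)
pos 18 'c': at 2
pos 19 'c': at 3
pos 20 'c': at 4  ** P0@[17:20]
pos 21 'a': at 5 (via fail)
pos 22 'b': at 6  ** P1@[20:22]
pos 23 'b': at 0 (via fail)
pos 24 'c': at 1
pos 25 'c': at 2
pos 26 'c': at 3
pos 27 'c': at 4  ** P0@[24:27]
pos 28 'c': at 4 (via fail)  ** P0@[25:28]
pos 29 'c': at 4 (via fail)  ** P0@[26:29]
pos 30 'c': at 4 (via fail)  ** P0@[27:30]
pos 31 'c': at 4 (via fail)  ** P0@[28:31]
pos 32 'a': at 5 (via fail)
pos 33 'c': at 1 (via fail)
pos 34 'c': at 2
pos 35 'c': at 3
pos 36 'c': at 4  ** P0@[33:36]
pos 37 'c': at 4 (via fail)  ** P0@[34:37]
pos 38 'c': at 4 (via fail)  ** P0@[35:38]
pos 39 'a': at 5 (via fail)
pos 40 'b': at 6  ** P1@[38:40]
pos 41 'c': at 1 (via fail)
pos 42 'c': at 2
pos 43 'c': at 3
pos 44 'c': at 4  ** P0@[41:44]
pos 45 'a': at 5 (via fail)
pos 46 'c': at 1 (via fail)
pos 47 'a': at 5
pos 48 'b': at 6  ** P1@[46:48]
pos 49 'c': at 1 (via fail)
pos 50 'a': at 5
pos 51 'b': at 6  ** P1@[49:51]
pos 52 'c': at 1 (via fail)
pos 53 'c': at 2

All matches (sorted): [[4,1],[9,1],[14,0],[15,0],[20,0],[22,1],[27,0],[28,0],[29,0],[30,0],[31,0],[36,0],[37,0],[38,0],[40,1],[44,0],[48,1],[51,1]]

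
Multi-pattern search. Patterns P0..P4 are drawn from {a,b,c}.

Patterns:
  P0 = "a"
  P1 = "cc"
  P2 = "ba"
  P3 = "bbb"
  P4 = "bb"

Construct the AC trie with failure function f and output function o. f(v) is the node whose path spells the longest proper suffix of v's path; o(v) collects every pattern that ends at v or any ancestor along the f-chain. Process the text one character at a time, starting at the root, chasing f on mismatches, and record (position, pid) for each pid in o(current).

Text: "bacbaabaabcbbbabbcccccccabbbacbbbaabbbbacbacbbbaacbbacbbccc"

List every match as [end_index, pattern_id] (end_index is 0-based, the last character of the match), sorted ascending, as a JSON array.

Build:
Trie nodes:
  n0 'ε': a→1 b→4 c→2
  n1 'a': ·  ←P0
  n2 'c': c→3
  n3 'cc': ·  ←P1
  n4 'b': a→5 b→6
  n5 'ba': ·  ←P2
  n6 'bb': b→7  ←P4
  n7 'bbb': ·  ←P3

Failure links (BFS by depth):
  fail(1) 'a': from fail(0)=0 chase 'a': 0 ⇒ 0;  out={0}∪out(0)={0}
  fail(2) 'c': from fail(0)=0 chase 'c': 0 ⇒ 0;  out=∅∪out(0)=∅
  fail(4) 'b': from fail(0)=0 chase 'b': 0 ⇒ 0;  out=∅∪out(0)=∅
  fail(3) 'cc': from fail(2)=0 chase 'c': 0 ⇒ 2;  out={1}∪out(2)={1}
  fail(5) 'ba': from fail(4)=0 chase 'a': 0 ⇒ 1;  out={2}∪out(1)={0,2}
  fail(6) 'bb': from fail(4)=0 chase 'b': 0 ⇒ 4;  out={4}∪out(4)={4}
  fail(7) 'bbb': from fail(6)=4 chase 'b': 4 ⇒ 6;  out={3}∪out(6)={3,4}

Text stream:
[0] read 'b'  n0⇒n4
[1] read 'a'  n4⇒n5  emit P0@[1:1],P2@[0:1]
[2] read 'c'  n5⇒n2 (via fail)
[3] read 'b'  n2⇒n4 (via fail)
[4] read 'a'  n4⇒n5  emit P0@[4:4],P2@[3:4]
[5] read 'a'  n5⇒n1 (via fail)  emit P0@[5:5]
[6] read 'b'  n1⇒n4 (via fail)
[7] read 'a'  n4⇒n5  emit P0@[7:7],P2@[6:7]
[8] read 'a'  n5⇒n1 (via fail)  emit P0@[8:8]
[9] read 'b'  n1⇒n4 (via fail)
[10] read 'c'  n4⇒n2 (via fail)
[11] read 'b'  n2⇒n4 (via fail)
[12] read 'b'  n4⇒n6  emit P4@[11:12]
[13] read 'b'  n6⇒n7  emit P3@[11:13],P4@[12:13]
[14] read 'a'  n7⇒n5 (via fail)  emit P0@[14:14],P2@[13:14]
[15] read 'b'  n5⇒n4 (via fail)
[16] read 'b'  n4⇒n6  emit P4@[15:16]
[17] read 'c'  n6⇒n2 (via fail)
[18] read 'c'  n2⇒n3  emit P1@[17:18]
[19] read 'c'  n3⇒n3 (via fail)  emit P1@[18:19]
[20] read 'c'  n3⇒n3 (via fail)  emit P1@[19:20]
[21] read 'c'  n3⇒n3 (via fail)  emit P1@[20:21]
[22] read 'c'  n3⇒n3 (via fail)  emit P1@[21:22]
[23] read 'c'  n3⇒n3 (via fail)  emit P1@[22:23]
[24] read 'a'  n3⇒n1 (via fail)  emit P0@[24:24]
[25] read 'b'  n1⇒n4 (via fail)
[26] read 'b'  n4⇒n6  emit P4@[25:26]
[27] read 'b'  n6⇒n7  emit P3@[25:27],P4@[26:27]
[28] read 'a'  n7⇒n5 (via fail)  emit P0@[28:28],P2@[27:28]
[29] read 'c'  n5⇒n2 (via fail)
[30] read 'b'  n2⇒n4 (via fail)
[31] read 'b'  n4⇒n6  emit P4@[30:31]
[32] read 'b'  n6⇒n7  emit P3@[30:32],P4@[31:32]
[33] read 'a'  n7⇒n5 (via fail)  emit P0@[33:33],P2@[32:33]
[34] read 'a'  n5⇒n1 (via fail)  emit P0@[34:34]
[35] read 'b'  n1⇒n4 (via fail)
[36] read 'b'  n4⇒n6  emit P4@[35:36]
[37] read 'b'  n6⇒n7  emit P3@[35:37],P4@[36:37]
[38] read 'b'  n7⇒n7 (via fail)  emit P3@[36:38],P4@[37:38]
[39] read 'a'  n7⇒n5 (via fail)  emit P0@[39:39],P2@[38:39]
[40] read 'c'  n5⇒n2 (via fail)
[41] read 'b'  n2⇒n4 (via fail)
[42] read 'a'  n4⇒n5  emit P0@[42:42],P2@[41:42]
[43] read 'c'  n5⇒n2 (via fail)
[44] read 'b'  n2⇒n4 (via fail)
[45] read 'b'  n4⇒n6  emit P4@[44:45]
[46] read 'b'  n6⇒n7  emit P3@[44:46],P4@[45:46]
[47] read 'a'  n7⇒n5 (via fail)  emit P0@[47:47],P2@[46:47]
[48] read 'a'  n5⇒n1 (via fail)  emit P0@[48:48]
[49] read 'c'  n1⇒n2 (via fail)
[50] read 'b'  n2⇒n4 (via fail)
[51] read 'b'  n4⇒n6  emit P4@[50:51]
[52] read 'a'  n6⇒n5 (via fail)  emit P0@[52:52],P2@[51:52]
[53] read 'c'  n5⇒n2 (via fail)
[54] read 'b'  n2⇒n4 (via fail)
[55] read 'b'  n4⇒n6  emit P4@[54:55]
[56] read 'c'  n6⇒n2 (via fail)
[57] read 'c'  n2⇒n3  emit P1@[56:57]
[58] read 'c'  n3⇒n3 (via fail)  emit P1@[57:58]

Result: [[1,0],[1,2],[4,0],[4,2],[5,0],[7,0],[7,2],[8,0],[12,4],[13,3],[13,4],[14,0],[14,2],[16,4],[18,1],[19,1],[20,1],[21,1],[22,1],[23,1],[24,0],[26,4],[27,3],[27,4],[28,0],[28,2],[31,4],[32,3],[32,4],[33,0],[33,2],[34,0],[36,4],[37,3],[37,4],[38,3],[38,4],[39,0],[39,2],[42,0],[42,2],[45,4],[46,3],[46,4],[47,0],[47,2],[48,0],[51,4],[52,0],[52,2],[55,4],[57,1],[58,1]]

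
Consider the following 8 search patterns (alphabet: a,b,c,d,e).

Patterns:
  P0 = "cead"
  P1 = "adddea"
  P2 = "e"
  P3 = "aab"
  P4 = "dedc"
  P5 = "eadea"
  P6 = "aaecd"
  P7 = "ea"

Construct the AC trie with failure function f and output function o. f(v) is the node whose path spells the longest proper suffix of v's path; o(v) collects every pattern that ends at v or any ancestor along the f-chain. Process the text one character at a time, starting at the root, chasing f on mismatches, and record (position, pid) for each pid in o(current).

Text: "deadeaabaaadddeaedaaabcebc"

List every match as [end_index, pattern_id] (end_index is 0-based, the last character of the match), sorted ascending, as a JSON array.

Build:
Trie (insert patterns):
  0='ε' goto a→5 c→1 d→14 e→11
  1='c' goto e→2
  2='ce' goto a→3
  3='cea' goto d→4
  4='cead' goto ·  [P0 ends]
  5='a' goto a→12 d→6
  6='ad' goto d→7
  7='add' goto d→8
  8='addd' goto e→9
  9='addde' goto a→10
  10='adddea' goto ·  [P1 ends]
  11='e' goto a→18  [P2 ends]
  12='aa' goto b→13 e→22
  13='aab' goto ·  [P3 ends]
  14='d' goto e→15
  15='de' goto d→16
  16='ded' goto c→17
  17='dedc' goto ·  [P4 ends]
  18='ea' goto d→19  [P7 ends]
  19='ead' goto e→20
  20='eade' goto a→21
  21='eadea' goto ·  [P5 ends]
  22='aae' goto c→23
  23='aaec' goto d→24
  24='aaecd' goto ·  [P6 ends]

Failure links (BFS by depth):
  n1('c'): parent n0 fail=0; on 'c' 0 → fail=0;  out ∅∪∅=∅
  n5('a'): parent n0 fail=0; on 'a' 0 → fail=0;  out ∅∪∅=∅
  n11('e'): parent n0 fail=0; on 'e' 0 → fail=0;  out {2}∪∅={2}
  n14('d'): parent n0 fail=0; on 'd' 0 → fail=0;  out ∅∪∅=∅
  n2('ce'): parent n1 fail=0; on 'e' 0 → fail=11;  out ∅∪{2}={2}
  n6('ad'): parent n5 fail=0; on 'd' 0 → fail=14;  out ∅∪∅=∅
  n12('aa'): parent n5 fail=0; on 'a' 0 → fail=5;  out ∅∪∅=∅
  n15('de'): parent n14 fail=0; on 'e' 0 → fail=11;  out ∅∪{2}={2}
  n18('ea'): parent n11 fail=0; on 'a' 0 → fail=5;  out {7}∪∅={7}
  n3('cea'): parent n2 fail=11; on 'a' 11 → fail=18;  out ∅∪{7}={7}
  n7('add'): parent n6 fail=14; on 'd' 14→0 → fail=14;  out ∅∪∅=∅
  n13('aab'): parent n12 fail=5; on 'b' 5→0 → fail=0;  out {3}∪∅={3}
  n16('ded'): parent n15 fail=11; on 'd' 11→0 → fail=14;  out ∅∪∅=∅
  n19('ead'): parent n18 fail=5; on 'd' 5 → fail=6;  out ∅∪∅=∅
  n22('aae'): parent n12 fail=5; on 'e' 5→0 → fail=11;  out ∅∪{2}={2}
  n4('cead'): parent n3 fail=18; on 'd' 18 → fail=19;  out {0}∪∅={0}
  n8('addd'): parent n7 fail=14; on 'd' 14→0 → fail=14;  out ∅∪∅=∅
  n17('dedc'): parent n16 fail=14; on 'c' 14→0 → fail=1;  out {4}∪∅={4}
  n20('eade'): parent n19 fail=6; on 'e' 6→14 → fail=15;  out ∅∪{2}={2}
  n23('aaec'): parent n22 fail=11; on 'c' 11→0 → fail=1;  out ∅∪∅=∅
  n9('addde'): parent n8 fail=14; on 'e' 14 → fail=15;  out ∅∪{2}={2}
  n21('eadea'): parent n20 fail=15; on 'a' 15→11 → fail=18;  out {5}∪{7}={5,7}
  n24('aaecd'): parent n23 fail=1; on 'd' 1→0 → fail=14;  out {6}∪∅={6}
  n10('adddea'): parent n9 fail=15; on 'a' 15→11 → fail=18;  out {1}∪{7}={1,7}

Text stream:
[0] read 'd'  n0⇒n14
[1] read 'e'  n14⇒n15  ** P2@[1:1]
[2] read 'a'  n15⇒n18 (via fail)  ** P7@[1:2]
[3] read 'd'  n18⇒n19
[4] read 'e'  n19⇒n20  ** P2@[4:4]
[5] read 'a'  n20⇒n21  ** P5@[1:5],P7@[4:5]
[6] read 'a'  n21⇒n12 (via fail)
[7] read 'b'  n12⇒n13  ** P3@[5:7]
[8] read 'a'  n13⇒n5 (via fail)
[9] read 'a'  n5⇒n12
[10] read 'a'  n12⇒n12 (via fail)
[11] read 'd'  n12⇒n6 (via fail)
[12] read 'd'  n6⇒n7
[13] read 'd'  n7⇒n8
[14] read 'e'  n8⇒n9  ** P2@[14:14]
[15] read 'a'  n9⇒n10  ** P1@[10:15],P7@[14:15]
[16] read 'e'  n10⇒n11 (via fail)  ** P2@[16:16]
[17] read 'd'  n11⇒n14 (via fail)
[18] read 'a'  n14⇒n5 (via fail)
[19] read 'a'  n5⇒n12
[20] read 'a'  n12⇒n12 (via fail)
[21] read 'b'  n12⇒n13  ** P3@[19:21]
[22] read 'c'  n13⇒n1 (via fail)
[23] read 'e'  n1⇒n2  ** P2@[23:23]
[24] read 'b'  n2⇒n0 (via fail)
[25] read 'c'  n0⇒n1

All matches (sorted): [[1,2],[2,7],[4,2],[5,5],[5,7],[7,3],[14,2],[15,1],[15,7],[16,2],[21,3],[23,2]]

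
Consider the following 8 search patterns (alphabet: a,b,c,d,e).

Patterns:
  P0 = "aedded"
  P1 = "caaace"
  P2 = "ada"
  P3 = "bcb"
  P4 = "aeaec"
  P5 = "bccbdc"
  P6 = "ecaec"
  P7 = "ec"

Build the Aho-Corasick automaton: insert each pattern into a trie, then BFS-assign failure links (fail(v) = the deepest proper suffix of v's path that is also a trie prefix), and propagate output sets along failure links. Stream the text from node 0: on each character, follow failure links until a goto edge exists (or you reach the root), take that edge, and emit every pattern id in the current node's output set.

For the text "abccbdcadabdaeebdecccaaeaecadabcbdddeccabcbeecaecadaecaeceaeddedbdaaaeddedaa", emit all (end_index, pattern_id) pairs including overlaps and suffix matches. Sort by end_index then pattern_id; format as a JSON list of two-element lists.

Construct AC machine:
Trie nodes:
  0='ε' goto a→1 b→15 c→7 e→25
  1='a' goto d→13 e→2
  2='ae' goto a→18 d→3
  3='aed' goto d→4
  4='aedd' goto e→5
  5='aedde' goto d→6
  6='aedded' goto ·  ←P0
  7='c' goto a→8
  8='ca' goto a→9
  9='caa' goto a→10
  10='caaa' goto c→11
  11='caaac' goto e→12
  12='caaace' goto ·  ←P1
  13='ad' goto a→14
  14='ada' goto ·  ←P2
  15='b' goto c→16
  16='bc' goto b→17 c→21
  17='bcb' goto ·  ←P3
  18='aea' goto e→19
  19='aeae' goto c→20
  20='aeaec' goto ·  ←P4
  21='bcc' goto b→22
  22='bccb' goto d→23
  23='bccbd' goto c→24
  24='bccbdc' goto ·  ←P5
  25='e' goto c→26
  26='ec' goto a→27  ←P7
  27='eca' goto e→28
  28='ecae' goto c→29
  29='ecaec' goto ·  ←P6

BFS fail/out derivation:
  n1('a'): parent n0 fail=0; on 'a' 0 → fail=0;  out ∅∪∅=∅
  n7('c'): parent n0 fail=0; on 'c' 0 → fail=0;  out ∅∪∅=∅
  n15('b'): parent n0 fail=0; on 'b' 0 → fail=0;  out ∅∪∅=∅
  n25('e'): parent n0 fail=0; on 'e' 0 → fail=0;  out ∅∪∅=∅
  n2('ae'): parent n1 fail=0; on 'e' 0 → fail=25;  out ∅∪∅=∅
  n8('ca'): parent n7 fail=0; on 'a' 0 → fail=1;  out ∅∪∅=∅
  n13('ad'): parent n1 fail=0; on 'd' 0 → fail=0;  out ∅∪∅=∅
  n16('bc'): parent n15 fail=0; on 'c' 0 → fail=7;  out ∅∪∅=∅
  n26('ec'): parent n25 fail=0; on 'c' 0 → fail=7;  out {7}∪∅={7}
  n3('aed'): parent n2 fail=25; on 'd' 25→0 → fail=0;  out ∅∪∅=∅
  n9('caa'): parent n8 fail=1; on 'a' 1→0 → fail=1;  out ∅∪∅=∅
  n14('ada'): parent n13 fail=0; on 'a' 0 → fail=1;  out {2}∪∅={2}
  n17('bcb'): parent n16 fail=7; on 'b' 7→0 → fail=15;  out {3}∪∅={3}
  n18('aea'): parent n2 fail=25; on 'a' 25→0 → fail=1;  out ∅∪∅=∅
  n21('bcc'): parent n16 fail=7; on 'c' 7→0 → fail=7;  out ∅∪∅=∅
  n27('eca'): parent n26 fail=7; on 'a' 7 → fail=8;  out ∅∪∅=∅
  n4('aedd'): parent n3 fail=0; on 'd' 0 → fail=0;  out ∅∪∅=∅
  n10('caaa'): parent n9 fail=1; on 'a' 1→0 → fail=1;  out ∅∪∅=∅
  n19('aeae'): parent n18 fail=1; on 'e' 1 → fail=2;  out ∅∪∅=∅
  n22('bccb'): parent n21 fail=7; on 'b' 7→0 → fail=15;  out ∅∪∅=∅
  n28('ecae'): parent n27 fail=8; on 'e' 8→1 → fail=2;  out ∅∪∅=∅
  n5('aedde'): parent n4 fail=0; on 'e' 0 → fail=25;  out ∅∪∅=∅
  n11('caaac'): parent n10 fail=1; on 'c' 1→0 → fail=7;  out ∅∪∅=∅
  n20('aeaec'): parent n19 fail=2; on 'c' 2→25 → fail=26;  out {4}∪{7}={4,7}
  n23('bccbd'): parent n22 fail=15; on 'd' 15→0 → fail=0;  out ∅∪∅=∅
  n29('ecaec'): parent n28 fail=2; on 'c' 2→25 → fail=26;  out {6}∪{7}={6,7}
  n6('aedded'): parent n5 fail=25; on 'd' 25→0 → fail=0;  out {0}∪∅={0}
  n12('caaace'): parent n11 fail=7; on 'e' 7→0 → fail=25;  out {1}∪∅={1}
  n24('bccbdc'): parent n23 fail=0; on 'c' 0 → fail=7;  out {5}∪∅={5}

Run:
[0] read 'a'  n0⇒n1
[1] read 'b'  n1⇒n15 ·f
[2] read 'c'  n15⇒n16
[3] read 'c'  n16⇒n21
[4] read 'b'  n21⇒n22
[5] read 'd'  n22⇒n23
[6] read 'c'  n23⇒n24  ** P5@[1:6]
[7] read 'a'  n24⇒n8 ·f
[8] read 'd'  n8⇒n13 ·f
[9] read 'a'  n13⇒n14  ** P2@[7:9]
[10] read 'b'  n14⇒n15 ·f
[11] read 'd'  n15⇒n0 ·f
[12] read 'a'  n0⇒n1
[13] read 'e'  n1⇒n2
[14] read 'e'  n2⇒n25 ·f
[15] read 'b'  n25⇒n15 ·f
[16] read 'd'  n15⇒n0 ·f
[17] read 'e'  n0⇒n25
[18] read 'c'  n25⇒n26  ** P7@[17:18]
[19] read 'c'  n26⇒n7 ·f
[20] read 'c'  n7⇒n7 ·f
[21] read 'a'  n7⇒n8
[22] read 'a'  n8⇒n9
[23] read 'e'  n9⇒n2 ·f
[24] read 'a'  n2⇒n18
[25] read 'e'  n18⇒n19
[26] read 'c'  n19⇒n20  ** P4@[22:26],P7@[25:26]
[27] read 'a'  n20⇒n27 ·f
[28] read 'd'  n27⇒n13 ·f
[29] read 'a'  n13⇒n14  ** P2@[27:29]
[30] read 'b'  n14⇒n15 ·f
[31] read 'c'  n15⇒n16
[32] read 'b'  n16⇒n17  ** P3@[30:32]
[33] read 'd'  n17⇒n0 ·f
[34] read 'd'  n0⇒n0
[35] read 'd'  n0⇒n0
[36] read 'e'  n0⇒n25
[37] read 'c'  n25⇒n26  ** P7@[36:37]
[38] read 'c'  n26⇒n7 ·f
[39] read 'a'  n7⇒n8
[40] read 'b'  n8⇒n15 ·f
[41] read 'c'  n15⇒n16
[42] read 'b'  n16⇒n17  ** P3@[40:42]
[43] read 'e'  n17⇒n25 ·f
[44] read 'e'  n25⇒n25 ·f
[45] read 'c'  n25⇒n26  ** P7@[44:45]
[46] read 'a'  n26⇒n27
[47] read 'e'  n27⇒n28
[48] read 'c'  n28⇒n29  ** P6@[44:48],P7@[47:48]
[49] read 'a'  n29⇒n27 ·f
[50] read 'd'  n27⇒n13 ·f
[51] read 'a'  n13⇒n14  ** P2@[49:51]
[52] read 'e'  n14⇒n2 ·f
[53] read 'c'  n2⇒n26 ·f  ** P7@[52:53]
[54] read 'a'  n26⇒n27
[55] read 'e'  n27⇒n28
[56] read 'c'  n28⇒n29  ** P6@[52:56],P7@[55:56]
[57] read 'e'  n29⇒n25 ·f
[58] read 'a'  n25⇒n1 ·f
[59] read 'e'  n1⇒n2
[60] read 'd'  n2⇒n3
[61] read 'd'  n3⇒n4
[62] read 'e'  n4⇒n5
[63] read 'd'  n5⇒n6  ** P0@[58:63]
[64] read 'b'  n6⇒n15 ·f
[65] read 'd'  n15⇒n0 ·f
[66] read 'a'  n0⇒n1
[67] read 'a'  n1⇒n1 ·f
[68] read 'a'  n1⇒n1 ·f
[69] read 'e'  n1⇒n2
[70] read 'd'  n2⇒n3
[71] read 'd'  n3⇒n4
[72] read 'e'  n4⇒n5
[73] read 'd'  n5⇒n6  ** P0@[68:73]
[74] read 'a'  n6⇒n1 ·f
[75] read 'a'  n1⇒n1 ·f

All matches (sorted): [[6,5],[9,2],[18,7],[26,4],[26,7],[29,2],[32,3],[37,7],[42,3],[45,7],[48,6],[48,7],[51,2],[53,7],[56,6],[56,7],[63,0],[73,0]]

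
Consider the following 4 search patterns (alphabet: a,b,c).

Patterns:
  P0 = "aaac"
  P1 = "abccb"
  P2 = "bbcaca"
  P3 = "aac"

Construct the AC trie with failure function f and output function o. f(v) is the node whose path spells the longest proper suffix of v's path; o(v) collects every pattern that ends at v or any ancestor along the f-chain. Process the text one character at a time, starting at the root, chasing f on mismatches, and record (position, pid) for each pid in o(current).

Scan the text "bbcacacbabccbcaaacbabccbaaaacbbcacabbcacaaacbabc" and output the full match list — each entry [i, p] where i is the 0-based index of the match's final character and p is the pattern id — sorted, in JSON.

Construct AC machine:
Trie (insert patterns):
  n0 'ε': a→1 b→9
  n1 'a': a→2 b→5
  n2 'aa': a→3 c→15
  n3 'aaa': c→4
  n4 'aaac': ·  ←P0
  n5 'ab': c→6
  n6 'abc': c→7
  n7 'abcc': b→8
  n8 'abccb': ·  ←P1
  n9 'b': b→10
  n10 'bb': c→11
  n11 'bbc': a→12
  n12 'bbca': c→13
  n13 'bbcac': a→14
  n14 'bbcaca': ·  ←P2
  n15 'aac': ·  ←P3

Failure links (BFS by depth):
  fail(1) 'a': from fail(0)=0 chase 'a': 0 ⇒ 0;  out=∅∪out(0)=∅
  fail(9) 'b': from fail(0)=0 chase 'b': 0 ⇒ 0;  out=∅∪out(0)=∅
  fail(2) 'aa': from fail(1)=0 chase 'a': 0 ⇒ 1;  out=∅∪out(1)=∅
  fail(5) 'ab': from fail(1)=0 chase 'b': 0 ⇒ 9;  out=∅∪out(9)=∅
  fail(10) 'bb': from fail(9)=0 chase 'b': 0 ⇒ 9;  out=∅∪out(9)=∅
  fail(3) 'aaa': from fail(2)=1 chase 'a': 1 ⇒ 2;  out=∅∪out(2)=∅
  fail(6) 'abc': from fail(5)=9 chase 'c': 9→0 ⇒ 0;  out=∅∪out(0)=∅
  fail(11) 'bbc': from fail(10)=9 chase 'c': 9→0 ⇒ 0;  out=∅∪out(0)=∅
  fail(15) 'aac': from fail(2)=1 chase 'c': 1→0 ⇒ 0;  out={3}∪out(0)={3}
  fail(4) 'aaac': from fail(3)=2 chase 'c': 2 ⇒ 15;  out={0}∪out(15)={0,3}
  fail(7) 'abcc': from fail(6)=0 chase 'c': 0 ⇒ 0;  out=∅∪out(0)=∅
  fail(12) 'bbca': from fail(11)=0 chase 'a': 0 ⇒ 1;  out=∅∪out(1)=∅
  fail(8) 'abccb': from fail(7)=0 chase 'b': 0 ⇒ 9;  out={1}∪out(9)={1}
  fail(13) 'bbcac': from fail(12)=1 chase 'c': 1→0 ⇒ 0;  out=∅∪out(0)=∅
  fail(14) 'bbcaca': from fail(13)=0 chase 'a': 0 ⇒ 1;  out={2}∪out(1)={2}

Text stream:
i=0 'b': node 0→9
i=1 'b': node 9→10
i=2 'c': node 10→11
i=3 'a': node 11→12
i=4 'c': node 12→13
i=5 'a': node 13→14  emit P2@[0:5]
i=6 'c': node 14→0 ·f
i=7 'b': node 0→9
i=8 'a': node 9→1 ·f
i=9 'b': node 1→5
i=10 'c': node 5→6
i=11 'c': node 6→7
i=12 'b': node 7→8  emit P1@[8:12]
i=13 'c': node 8→0 ·f
i=14 'a': node 0→1
i=15 'a': node 1→2
i=16 'a': node 2→3
i=17 'c': node 3→4  emit P0@[14:17],P3@[15:17]
i=18 'b': node 4→9 ·f
i=19 'a': node 9→1 ·f
i=20 'b': node 1→5
i=21 'c': node 5→6
i=22 'c': node 6→7
i=23 'b': node 7→8  emit P1@[19:23]
i=24 'a': node 8→1 ·f
i=25 'a': node 1→2
i=26 'a': node 2→3
i=27 'a': node 3→3 ·f
i=28 'c': node 3→4  emit P0@[25:28],P3@[26:28]
i=29 'b': node 4→9 ·f
i=30 'b': node 9→10
i=31 'c': node 10→11
i=32 'a': node 11→12
i=33 'c': node 12→13
i=34 'a': node 13→14  emit P2@[29:34]
i=35 'b': node 14→5 ·f
i=36 'b': node 5→10 ·f
i=37 'c': node 10→11
i=38 'a': node 11→12
i=39 'c': node 12→13
i=40 'a': node 13→14  emit P2@[35:40]
i=41 'a': node 14→2 ·f
i=42 'a': node 2→3
i=43 'c': node 3→4  emit P0@[40:43],P3@[41:43]
i=44 'b': node 4→9 ·f
i=45 'a': node 9→1 ·f
i=46 'b': node 1→5
i=47 'c': node 5→6

Result: [[5,2],[12,1],[17,0],[17,3],[23,1],[28,0],[28,3],[34,2],[40,2],[43,0],[43,3]]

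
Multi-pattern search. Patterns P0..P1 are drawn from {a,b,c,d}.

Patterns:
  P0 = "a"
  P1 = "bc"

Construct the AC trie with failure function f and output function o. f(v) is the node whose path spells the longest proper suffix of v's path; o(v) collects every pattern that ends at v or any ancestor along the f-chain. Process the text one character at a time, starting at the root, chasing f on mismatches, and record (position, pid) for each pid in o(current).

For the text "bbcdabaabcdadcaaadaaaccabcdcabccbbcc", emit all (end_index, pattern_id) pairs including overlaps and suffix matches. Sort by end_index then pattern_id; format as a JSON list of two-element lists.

Build:
Trie (insert patterns):
  n0 'ε': a→1 b→2
  n1 'a': ·  [P0 ends]
  n2 'b': c→3
  n3 'bc': ·  [P1 ends]

BFS fail/out derivation:
  n1('a'): parent n0 fail=0; on 'a' 0 → fail=0;  out {0}∪∅={0}
  n2('b'): parent n0 fail=0; on 'b' 0 → fail=0;  out ∅∪∅=∅
  n3('bc'): parent n2 fail=0; on 'c' 0 → fail=0;  out {1}∪∅={1}

Text stream:
i=0 'b': node 0→2
i=1 'b': node 2→2 (fail-walked)
i=2 'c': node 2→3  emit P1@[1:2]
i=3 'd': node 3→0 (fail-walked)
i=4 'a': node 0→1  emit P0@[4:4]
i=5 'b': node 1→2 (fail-walked)
i=6 'a': node 2→1 (fail-walked)  emit P0@[6:6]
i=7 'a': node 1→1 (fail-walked)  emit P0@[7:7]
i=8 'b': node 1→2 (fail-walked)
i=9 'c': node 2→3  emit P1@[8:9]
i=10 'd': node 3→0 (fail-walked)
i=11 'a': node 0→1  emit P0@[11:11]
i=12 'd': node 1→0 (fail-walked)
i=13 'c': node 0→0
i=14 'a': node 0→1  emit P0@[14:14]
i=15 'a': node 1→1 (fail-walked)  emit P0@[15:15]
i=16 'a': node 1→1 (fail-walked)  emit P0@[16:16]
i=17 'd': node 1→0 (fail-walked)
i=18 'a': node 0→1  emit P0@[18:18]
i=19 'a': node 1→1 (fail-walked)  emit P0@[19:19]
i=20 'a': node 1→1 (fail-walked)  emit P0@[20:20]
i=21 'c': node 1→0 (fail-walked)
i=22 'c': node 0→0
i=23 'a': node 0→1  emit P0@[23:23]
i=24 'b': node 1→2 (fail-walked)
i=25 'c': node 2→3  emit P1@[24:25]
i=26 'd': node 3→0 (fail-walked)
i=27 'c': node 0→0
i=28 'a': node 0→1  emit P0@[28:28]
i=29 'b': node 1→2 (fail-walked)
i=30 'c': node 2→3  emit P1@[29:30]
i=31 'c': node 3→0 (fail-walked)
i=32 'b': node 0→2
i=33 'b': node 2→2 (fail-walked)
i=34 'c': node 2→3  emit P1@[33:34]
i=35 'c': node 3→0 (fail-walked)

Matches: [[2,1],[4,0],[6,0],[7,0],[9,1],[11,0],[14,0],[15,0],[16,0],[18,0],[19,0],[20,0],[23,0],[25,1],[28,0],[30,1],[34,1]]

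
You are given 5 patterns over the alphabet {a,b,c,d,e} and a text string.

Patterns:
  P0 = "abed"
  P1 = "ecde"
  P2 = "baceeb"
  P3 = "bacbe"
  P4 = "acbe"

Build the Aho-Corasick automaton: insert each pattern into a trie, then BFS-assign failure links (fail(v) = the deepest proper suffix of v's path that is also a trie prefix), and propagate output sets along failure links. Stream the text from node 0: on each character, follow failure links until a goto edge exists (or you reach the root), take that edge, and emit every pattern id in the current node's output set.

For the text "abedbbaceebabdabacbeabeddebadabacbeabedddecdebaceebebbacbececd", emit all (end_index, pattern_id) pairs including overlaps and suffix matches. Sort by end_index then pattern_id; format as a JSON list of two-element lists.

Construct AC machine:
Trie (insert patterns):
  0='ε' goto a→1 b→9 e→5
  1='a' goto b→2 c→17
  2='ab' goto e→3
  3='abe' goto d→4
  4='abed' goto ·  [P0 ends]
  5='e' goto c→6
  6='ec' goto d→7
  7='ecd' goto e→8
  8='ecde' goto ·  [P1 ends]
  9='b' goto a→10
  10='ba' goto c→11
  11='bac' goto b→15 e→12
  12='bace' goto e→13
  13='bacee' goto b→14
  14='baceeb' goto ·  [P2 ends]
  15='bacb' goto e→16
  16='bacbe' goto ·  [P3 ends]
  17='ac' goto b→18
  18='acb' goto e→19
  19='acbe' goto ·  [P4 ends]

Failure links (BFS by depth):
  n1('a'): parent n0 fail=0; on 'a' 0 → fail=0;  out ∅∪∅=∅
  n5('e'): parent n0 fail=0; on 'e' 0 → fail=0;  out ∅∪∅=∅
  n9('b'): parent n0 fail=0; on 'b' 0 → fail=0;  out ∅∪∅=∅
  n2('ab'): parent n1 fail=0; on 'b' 0 → fail=9;  out ∅∪∅=∅
  n6('ec'): parent n5 fail=0; on 'c' 0 → fail=0;  out ∅∪∅=∅
  n10('ba'): parent n9 fail=0; on 'a' 0 → fail=1;  out ∅∪∅=∅
  n17('ac'): parent n1 fail=0; on 'c' 0 → fail=0;  out ∅∪∅=∅
  n3('abe'): parent n2 fail=9; on 'e' 9→0 → fail=5;  out ∅∪∅=∅
  n7('ecd'): parent n6 fail=0; on 'd' 0 → fail=0;  out ∅∪∅=∅
  n11('bac'): parent n10 fail=1; on 'c' 1 → fail=17;  out ∅∪∅=∅
  n18('acb'): parent n17 fail=0; on 'b' 0 → fail=9;  out ∅∪∅=∅
  n4('abed'): parent n3 fail=5; on 'd' 5→0 → fail=0;  out {0}∪∅={0}
  n8('ecde'): parent n7 fail=0; on 'e' 0 → fail=5;  out {1}∪∅={1}
  n12('bace'): parent n11 fail=17; on 'e' 17→0 → fail=5;  out ∅∪∅=∅
  n15('bacb'): parent n11 fail=17; on 'b' 17 → fail=18;  out ∅∪∅=∅
  n19('acbe'): parent n18 fail=9; on 'e' 9→0 → fail=5;  out {4}∪∅={4}
  n13('bacee'): parent n12 fail=5; on 'e' 5→0 → fail=5;  out ∅∪∅=∅
  n16('bacbe'): parent n15 fail=18; on 'e' 18 → fail=19;  out {3}∪{4}={3,4}
  n14('baceeb'): parent n13 fail=5; on 'b' 5→0 → fail=9;  out {2}∪∅={2}

Run:
i=0 'a': node 0→1
i=1 'b': node 1→2
i=2 'e': node 2→3
i=3 'd': node 3→4  emit P0@[0:3]
i=4 'b': node 4→9 ·f
i=5 'b': node 9→9 ·f
i=6 'a': node 9→10
i=7 'c': node 10→11
i=8 'e': node 11→12
i=9 'e': node 12→13
i=10 'b': node 13→14  emit P2@[5:10]
i=11 'a': node 14→10 ·f
i=12 'b': node 10→2 ·f
i=13 'd': node 2→0 ·f
i=14 'a': node 0→1
i=15 'b': node 1→2
i=16 'a': node 2→10 ·f
i=17 'c': node 10→11
i=18 'b': node 11→15
i=19 'e': node 15→16  emit P3@[15:19],P4@[16:19]
i=20 'a': node 16→1 ·f
i=21 'b': node 1→2
i=22 'e': node 2→3
i=23 'd': node 3→4  emit P0@[20:23]
i=24 'd': node 4→0 ·f
i=25 'e': node 0→5
i=26 'b': node 5→9 ·f
i=27 'a': node 9→10
i=28 'd': node 10→0 ·f
i=29 'a': node 0→1
i=30 'b': node 1→2
i=31 'a': node 2→10 ·f
i=32 'c': node 10→11
i=33 'b': node 11→15
i=34 'e': node 15→16  emit P3@[30:34],P4@[31:34]
i=35 'a': node 16→1 ·f
i=36 'b': node 1→2
i=37 'e': node 2→3
i=38 'd': node 3→4  emit P0@[35:38]
i=39 'd': node 4→0 ·f
i=40 'd': node 0→0
i=41 'e': node 0→5
i=42 'c': node 5→6
i=43 'd': node 6→7
i=44 'e': node 7→8  emit P1@[41:44]
i=45 'b': node 8→9 ·f
i=46 'a': node 9→10
i=47 'c': node 10→11
i=48 'e': node 11→12
i=49 'e': node 12→13
i=50 'b': node 13→14  emit P2@[45:50]
i=51 'e': node 14→5 ·f
i=52 'b': node 5→9 ·f
i=53 'b': node 9→9 ·f
i=54 'a': node 9→10
i=55 'c': node 10→11
i=56 'b': node 11→15
i=57 'e': node 15→16  emit P3@[53:57],P4@[54:57]
i=58 'c': node 16→6 ·f
i=59 'e': node 6→5 ·f
i=60 'c': node 5→6
i=61 'd': node 6→7

Matches: [[3,0],[10,2],[19,3],[19,4],[23,0],[34,3],[34,4],[38,0],[44,1],[50,2],[57,3],[57,4]]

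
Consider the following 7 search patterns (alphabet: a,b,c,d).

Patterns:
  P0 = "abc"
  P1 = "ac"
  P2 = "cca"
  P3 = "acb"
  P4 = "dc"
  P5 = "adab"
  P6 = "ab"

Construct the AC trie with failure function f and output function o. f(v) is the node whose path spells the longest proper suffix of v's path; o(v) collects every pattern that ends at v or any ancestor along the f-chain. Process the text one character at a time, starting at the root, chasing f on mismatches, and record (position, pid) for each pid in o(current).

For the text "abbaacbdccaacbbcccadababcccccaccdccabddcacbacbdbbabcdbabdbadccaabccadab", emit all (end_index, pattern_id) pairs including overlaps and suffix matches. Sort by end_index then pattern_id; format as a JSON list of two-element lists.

Construct AC machine:
Trie (insert patterns):
  0='ε' goto a→1 c→5 d→9
  1='a' goto b→2 c→4 d→11
  2='ab' goto c→3  [P6 ends]
  3='abc' goto ·  [P0 ends]
  4='ac' goto b→8  [P1 ends]
  5='c' goto c→6
  6='cc' goto a→7
  7='cca' goto ·  [P2 ends]
  8='acb' goto ·  [P3 ends]
  9='d' goto c→10
  10='dc' goto ·  [P4 ends]
  11='ad' goto a→12
  12='ada' goto b→13
  13='adab' goto ·  [P5 ends]

Failure links (BFS by depth):
  n1('a'): parent n0 fail=0; on 'a' 0 → fail=0;  out ∅∪∅=∅
  n5('c'): parent n0 fail=0; on 'c' 0 → fail=0;  out ∅∪∅=∅
  n9('d'): parent n0 fail=0; on 'd' 0 → fail=0;  out ∅∪∅=∅
  n2('ab'): parent n1 fail=0; on 'b' 0 → fail=0;  out {6}∪∅={6}
  n4('ac'): parent n1 fail=0; on 'c' 0 → fail=5;  out {1}∪∅={1}
  n6('cc'): parent n5 fail=0; on 'c' 0 → fail=5;  out ∅∪∅=∅
  n10('dc'): parent n9 fail=0; on 'c' 0 → fail=5;  out {4}∪∅={4}
  n11('ad'): parent n1 fail=0; on 'd' 0 → fail=9;  out ∅∪∅=∅
  n3('abc'): parent n2 fail=0; on 'c' 0 → fail=5;  out {0}∪∅={0}
  n7('cca'): parent n6 fail=5; on 'a' 5→0 → fail=1;  out {2}∪∅={2}
  n8('acb'): parent n4 fail=5; on 'b' 5→0 → fail=0;  out {3}∪∅={3}
  n12('ada'): parent n11 fail=9; on 'a' 9→0 → fail=1;  out ∅∪∅=∅
  n13('adab'): parent n12 fail=1; on 'b' 1 → fail=2;  out {5}∪{6}={5,6}

Run:
i=0 'a': node 0→1
i=1 'b': node 1→2  ** P6@[0:1]
i=2 'b': node 2→0 ·f
i=3 'a': node 0→1
i=4 'a': node 1→1 ·f
i=5 'c': node 1→4  ** P1@[4:5]
i=6 'b': node 4→8  ** P3@[4:6]
i=7 'd': node 8→9 ·f
i=8 'c': node 9→10  ** P4@[7:8]
i=9 'c': node 10→6 ·f
i=10 'a': node 6→7  ** P2@[8:10]
i=11 'a': node 7→1 ·f
i=12 'c': node 1→4  ** P1@[11:12]
i=13 'b': node 4→8  ** P3@[11:13]
i=14 'b': node 8→0 ·f
i=15 'c': node 0→5
i=16 'c': node 5→6
i=17 'c': node 6→6 ·f
i=18 'a': node 6→7  ** P2@[16:18]
i=19 'd': node 7→11 ·f
i=20 'a': node 11→12
i=21 'b': node 12→13  ** P5@[18:21],P6@[20:21]
i=22 'a': node 13→1 ·f
i=23 'b': node 1→2  ** P6@[22:23]
i=24 'c': node 2→3  ** P0@[22:24]
i=25 'c': node 3→6 ·f
i=26 'c': node 6→6 ·f
i=27 'c': node 6→6 ·f
i=28 'c': node 6→6 ·f
i=29 'a': node 6→7  ** P2@[27:29]
i=30 'c': node 7→4 ·f  ** P1@[29:30]
i=31 'c': node 4→6 ·f
i=32 'd': node 6→9 ·f
i=33 'c': node 9→10  ** P4@[32:33]
i=34 'c': node 10→6 ·f
i=35 'a': node 6→7  ** P2@[33:35]
i=36 'b': node 7→2 ·f  ** P6@[35:36]
i=37 'd': node 2→9 ·f
i=38 'd': node 9→9 ·f
i=39 'c': node 9→10  ** P4@[38:39]
i=40 'a': node 10→1 ·f
i=41 'c': node 1→4  ** P1@[40:41]
i=42 'b': node 4→8  ** P3@[40:42]
i=43 'a': node 8→1 ·f
i=44 'c': node 1→4  ** P1@[43:44]
i=45 'b': node 4→8  ** P3@[43:45]
i=46 'd': node 8→9 ·f
i=47 'b': node 9→0 ·f
i=48 'b': node 0→0
i=49 'a': node 0→1
i=50 'b': node 1→2  ** P6@[49:50]
i=51 'c': node 2→3  ** P0@[49:51]
i=52 'd': node 3→9 ·f
i=53 'b': node 9→0 ·f
i=54 'a': node 0→1
i=55 'b': node 1→2  ** P6@[54:55]
i=56 'd': node 2→9 ·f
i=57 'b': node 9→0 ·f
i=58 'a': node 0→1
i=59 'd': node 1→11
i=60 'c': node 11→10 ·f  ** P4@[59:60]
i=61 'c': node 10→6 ·f
i=62 'a': node 6→7  ** P2@[60:62]
i=63 'a': node 7→1 ·f
i=64 'b': node 1→2  ** P6@[63:64]
i=65 'c': node 2→3  ** P0@[63:65]
i=66 'c': node 3→6 ·f
i=67 'a': node 6→7  ** P2@[65:67]
i=68 'd': node 7→11 ·f
i=69 'a': node 11→12
i=70 'b': node 12→13  ** P5@[67:70],P6@[69:70]

Result: [[1,6],[5,1],[6,3],[8,4],[10,2],[12,1],[13,3],[18,2],[21,5],[21,6],[23,6],[24,0],[29,2],[30,1],[33,4],[35,2],[36,6],[39,4],[41,1],[42,3],[44,1],[45,3],[50,6],[51,0],[55,6],[60,4],[62,2],[64,6],[65,0],[67,2],[70,5],[70,6]]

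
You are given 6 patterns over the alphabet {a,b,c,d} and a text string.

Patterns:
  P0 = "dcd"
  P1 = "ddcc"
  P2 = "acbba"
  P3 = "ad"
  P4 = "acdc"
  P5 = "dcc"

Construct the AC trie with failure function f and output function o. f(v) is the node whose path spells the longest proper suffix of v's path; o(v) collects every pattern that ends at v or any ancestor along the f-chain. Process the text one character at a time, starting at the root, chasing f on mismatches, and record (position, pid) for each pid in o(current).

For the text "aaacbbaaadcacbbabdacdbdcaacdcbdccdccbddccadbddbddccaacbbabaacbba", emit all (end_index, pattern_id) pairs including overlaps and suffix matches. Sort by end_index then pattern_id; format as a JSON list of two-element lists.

Build:
Trie nodes:
  0='ε' goto a→7 d→1
  1='d' goto c→2 d→4
  2='dc' goto c→15 d→3
  3='dcd' goto ·  [P0 ends]
  4='dd' goto c→5
  5='ddc' goto c→6
  6='ddcc' goto ·  [P1 ends]
  7='a' goto c→8 d→12
  8='ac' goto b→9 d→13
  9='acb' goto b→10
  10='acbb' goto a→11
  11='acbba' goto ·  [P2 ends]
  12='ad' goto ·  [P3 ends]
  13='acd' goto c→14
  14='acdc' goto ·  [P4 ends]
  15='dcc' goto ·  [P5 ends]

BFS fail/out derivation:
  n1('d'): parent n0 fail=0; on 'd' 0 → fail=0;  out ∅∪∅=∅
  n7('a'): parent n0 fail=0; on 'a' 0 → fail=0;  out ∅∪∅=∅
  n2('dc'): parent n1 fail=0; on 'c' 0 → fail=0;  out ∅∪∅=∅
  n4('dd'): parent n1 fail=0; on 'd' 0 → fail=1;  out ∅∪∅=∅
  n8('ac'): parent n7 fail=0; on 'c' 0 → fail=0;  out ∅∪∅=∅
  n12('ad'): parent n7 fail=0; on 'd' 0 → fail=1;  out {3}∪∅={3}
  n3('dcd'): parent n2 fail=0; on 'd' 0 → fail=1;  out {0}∪∅={0}
  n5('ddc'): parent n4 fail=1; on 'c' 1 → fail=2;  out ∅∪∅=∅
  n9('acb'): parent n8 fail=0; on 'b' 0 → fail=0;  out ∅∪∅=∅
  n13('acd'): parent n8 fail=0; on 'd' 0 → fail=1;  out ∅∪∅=∅
  n15('dcc'): parent n2 fail=0; on 'c' 0 → fail=0;  out {5}∪∅={5}
  n6('ddcc'): parent n5 fail=2; on 'c' 2 → fail=15;  out {1}∪{5}={1,5}
  n10('acbb'): parent n9 fail=0; on 'b' 0 → fail=0;  out ∅∪∅=∅
  n14('acdc'): parent n13 fail=1; on 'c' 1 → fail=2;  out {4}∪∅={4}
  n11('acbba'): parent n10 fail=0; on 'a' 0 → fail=7;  out {2}∪∅={2}

Scan:
[0] read 'a'  n0⇒n7
[1] read 'a'  n7⇒n7 (via fail)
[2] read 'a'  n7⇒n7 (via fail)
[3] read 'c'  n7⇒n8
[4] read 'b'  n8⇒n9
[5] read 'b'  n9⇒n10
[6] read 'a'  n10⇒n11  → match P2@[2:6]
[7] read 'a'  n11⇒n7 (via fail)
[8] read 'a'  n7⇒n7 (via fail)
[9] read 'd'  n7⇒n12  → match P3@[8:9]
[10] read 'c'  n12⇒n2 (via fail)
[11] read 'a'  n2⇒n7 (via fail)
[12] read 'c'  n7⇒n8
[13] read 'b'  n8⇒n9
[14] read 'b'  n9⇒n10
[15] read 'a'  n10⇒n11  → match P2@[11:15]
[16] read 'b'  n11⇒n0 (via fail)
[17] read 'd'  n0⇒n1
[18] read 'a'  n1⇒n7 (via fail)
[19] read 'c'  n7⇒n8
[20] read 'd'  n8⇒n13
[21] read 'b'  n13⇒n0 (via fail)
[22] read 'd'  n0⇒n1
[23] read 'c'  n1⇒n2
[24] read 'a'  n2⇒n7 (via fail)
[25] read 'a'  n7⇒n7 (via fail)
[26] read 'c'  n7⇒n8
[27] read 'd'  n8⇒n13
[28] read 'c'  n13⇒n14  → match P4@[25:28]
[29] read 'b'  n14⇒n0 (via fail)
[30] read 'd'  n0⇒n1
[31] read 'c'  n1⇒n2
[32] read 'c'  n2⇒n15  → match P5@[30:32]
[33] read 'd'  n15⇒n1 (via fail)
[34] read 'c'  n1⇒n2
[35] read 'c'  n2⇒n15  → match P5@[33:35]
[36] read 'b'  n15⇒n0 (via fail)
[37] read 'd'  n0⇒n1
[38] read 'd'  n1⇒n4
[39] read 'c'  n4⇒n5
[40] read 'c'  n5⇒n6  → match P1@[37:40],P5@[38:40]
[41] read 'a'  n6⇒n7 (via fail)
[42] read 'd'  n7⇒n12  → match P3@[41:42]
[43] read 'b'  n12⇒n0 (via fail)
[44] read 'd'  n0⇒n1
[45] read 'd'  n1⇒n4
[46] read 'b'  n4⇒n0 (via fail)
[47] read 'd'  n0⇒n1
[48] read 'd'  n1⇒n4
[49] read 'c'  n4⇒n5
[50] read 'c'  n5⇒n6  → match P1@[47:50],P5@[48:50]
[51] read 'a'  n6⇒n7 (via fail)
[52] read 'a'  n7⇒n7 (via fail)
[53] read 'c'  n7⇒n8
[54] read 'b'  n8⇒n9
[55] read 'b'  n9⇒n10
[56] read 'a'  n10⇒n11  → match P2@[52:56]
[57] read 'b'  n11⇒n0 (via fail)
[58] read 'a'  n0⇒n7
[59] read 'a'  n7⇒n7 (via fail)
[60] read 'c'  n7⇒n8
[61] read 'b'  n8⇒n9
[62] read 'b'  n9⇒n10
[63] read 'a'  n10⇒n11  → match P2@[59:63]

Matches: [[6,2],[9,3],[15,2],[28,4],[32,5],[35,5],[40,1],[40,5],[42,3],[50,1],[50,5],[56,2],[63,2]]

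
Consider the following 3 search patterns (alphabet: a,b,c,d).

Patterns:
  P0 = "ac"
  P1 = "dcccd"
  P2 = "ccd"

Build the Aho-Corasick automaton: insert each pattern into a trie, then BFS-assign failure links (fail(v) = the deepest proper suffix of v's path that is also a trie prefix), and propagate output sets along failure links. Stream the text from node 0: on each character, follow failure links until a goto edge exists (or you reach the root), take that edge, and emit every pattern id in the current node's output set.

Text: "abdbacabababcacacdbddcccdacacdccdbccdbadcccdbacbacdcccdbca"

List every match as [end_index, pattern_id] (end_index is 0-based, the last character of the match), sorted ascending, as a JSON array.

Build automaton:
Trie (insert patterns):
  0='ε' goto a→1 c→8 d→3
  1='a' goto c→2
  2='ac' goto ·  ←P0
  3='d' goto c→4
  4='dc' goto c→5
  5='dcc' goto c→6
  6='dccc' goto d→7
  7='dcccd' goto ·  ←P1
  8='c' goto c→9
  9='cc' goto d→10
  10='ccd' goto ·  ←P2

Failure links (BFS by depth):
  fail(1) 'a': from fail(0)=0 chase 'a': 0 ⇒ 0;  out=∅∪out(0)=∅
  fail(3) 'd': from fail(0)=0 chase 'd': 0 ⇒ 0;  out=∅∪out(0)=∅
  fail(8) 'c': from fail(0)=0 chase 'c': 0 ⇒ 0;  out=∅∪out(0)=∅
  fail(2) 'ac': from fail(1)=0 chase 'c': 0 ⇒ 8;  out={0}∪out(8)={0}
  fail(4) 'dc': from fail(3)=0 chase 'c': 0 ⇒ 8;  out=∅∪out(8)=∅
  fail(9) 'cc': from fail(8)=0 chase 'c': 0 ⇒ 8;  out=∅∪out(8)=∅
  fail(5) 'dcc': from fail(4)=8 chase 'c': 8 ⇒ 9;  out=∅∪out(9)=∅
  fail(10) 'ccd': from fail(9)=8 chase 'd': 8→0 ⇒ 3;  out={2}∪out(3)={2}
  fail(6) 'dccc': from fail(5)=9 chase 'c': 9→8 ⇒ 9;  out=∅∪out(9)=∅
  fail(7) 'dcccd': from fail(6)=9 chase 'd': 9 ⇒ 10;  out={1}∪out(10)={1,2}

Scan:
[0] read 'a'  n0⇒n1
[1] read 'b'  n1⇒n0 (via fail)
[2] read 'd'  n0⇒n3
[3] read 'b'  n3⇒n0 (via fail)
[4] read 'a'  n0⇒n1
[5] read 'c'  n1⇒n2  ** P0@[4:5]
[6] read 'a'  n2⇒n1 (via fail)
[7] read 'b'  n1⇒n0 (via fail)
[8] read 'a'  n0⇒n1
[9] read 'b'  n1⇒n0 (via fail)
[10] read 'a'  n0⇒n1
[11] read 'b'  n1⇒n0 (via fail)
[12] read 'c'  n0⇒n8
[13] read 'a'  n8⇒n1 (via fail)
[14] read 'c'  n1⇒n2  ** P0@[13:14]
[15] read 'a'  n2⇒n1 (via fail)
[16] read 'c'  n1⇒n2  ** P0@[15:16]
[17] read 'd'  n2⇒n3 (via fail)
[18] read 'b'  n3⇒n0 (via fail)
[19] read 'd'  n0⇒n3
[20] read 'd'  n3⇒n3 (via fail)
[21] read 'c'  n3⇒n4
[22] read 'c'  n4⇒n5
[23] read 'c'  n5⇒n6
[24] read 'd'  n6⇒n7  ** P1@[20:24],P2@[22:24]
[25] read 'a'  n7⇒n1 (via fail)
[26] read 'c'  n1⇒n2  ** P0@[25:26]
[27] read 'a'  n2⇒n1 (via fail)
[28] read 'c'  n1⇒n2  ** P0@[27:28]
[29] read 'd'  n2⇒n3 (via fail)
[30] read 'c'  n3⇒n4
[31] read 'c'  n4⇒n5
[32] read 'd'  n5⇒n10 (via fail)  ** P2@[30:32]
[33] read 'b'  n10⇒n0 (via fail)
[34] read 'c'  n0⇒n8
[35] read 'c'  n8⇒n9
[36] read 'd'  n9⇒n10  ** P2@[34:36]
[37] read 'b'  n10⇒n0 (via fail)
[38] read 'a'  n0⇒n1
[39] read 'd'  n1⇒n3 (via fail)
[40] read 'c'  n3⇒n4
[41] read 'c'  n4⇒n5
[42] read 'c'  n5⇒n6
[43] read 'd'  n6⇒n7  ** P1@[39:43],P2@[41:43]
[44] read 'b'  n7⇒n0 (via fail)
[45] read 'a'  n0⇒n1
[46] read 'c'  n1⇒n2  ** P0@[45:46]
[47] read 'b'  n2⇒n0 (via fail)
[48] read 'a'  n0⇒n1
[49] read 'c'  n1⇒n2  ** P0@[48:49]
[50] read 'd'  n2⇒n3 (via fail)
[51] read 'c'  n3⇒n4
[52] read 'c'  n4⇒n5
[53] read 'c'  n5⇒n6
[54] read 'd'  n6⇒n7  ** P1@[50:54],P2@[52:54]
[55] read 'b'  n7⇒n0 (via fail)
[56] read 'c'  n0⇒n8
[57] read 'a'  n8⇒n1 (via fail)

Result: [[5,0],[14,0],[16,0],[24,1],[24,2],[26,0],[28,0],[32,2],[36,2],[43,1],[43,2],[46,0],[49,0],[54,1],[54,2]]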